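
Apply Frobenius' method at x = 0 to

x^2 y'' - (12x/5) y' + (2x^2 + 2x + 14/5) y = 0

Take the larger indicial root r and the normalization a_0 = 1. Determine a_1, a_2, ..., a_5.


Write in Frobenius form y'' + (p(x)/x) y' + (q(x)/x^2) y = 0:
  p(x) = -12/5,  q(x) = 2x^2 + 2x + 14/5.
Indicial equation: r(r-1) + (-12/5) r + (14/5) = 0 -> roots r_1 = 2, r_2 = 7/5.
Take r = r_1 = 2. Let y(x) = x^r sum_{n>=0} a_n x^n with a_0 = 1.
Substitute y = x^r sum a_n x^n and match x^{r+n}. The recurrence is
  D(n) a_n + 2 a_{n-1} + 2 a_{n-2} = 0,  where D(n) = (r+n)(r+n-1) + (-12/5)(r+n) + (14/5).
  a_n = [-2 a_{n-1} - 2 a_{n-2}] / D(n).
Since the indicial polynomial factors as (r - r_1)(r - r_2), D(n) = (r_1 + n - r_1)(r_1 + n - r_2) = n(n + 3/5).
Evaluating step by step (a_0 = 1):
  n = 1: D(1) = 1(1 + 3/5) = 8/5; numerator = -2(1) = -2; a_1 = (-2)/(8/5) = -5/4
  n = 2: D(2) = 2(2 + 3/5) = 26/5; numerator = -2(-5/4) - 2(1) = 1/2; a_2 = (1/2)/(26/5) = 5/52
  n = 3: D(3) = 3(3 + 3/5) = 54/5; numerator = -2(5/52) - 2(-5/4) = 30/13; a_3 = (30/13)/(54/5) = 25/117
  n = 4: D(4) = 4(4 + 3/5) = 92/5; numerator = -2(25/117) - 2(5/52) = -145/234; a_4 = (-145/234)/(92/5) = -725/21528
  n = 5: D(5) = 5(5 + 3/5) = 28; numerator = -2(-725/21528) - 2(25/117) = -3875/10764; a_5 = (-3875/10764)/(28) = -3875/301392

r = 2; a_0 = 1; a_1 = -5/4; a_2 = 5/52; a_3 = 25/117; a_4 = -725/21528; a_5 = -3875/301392


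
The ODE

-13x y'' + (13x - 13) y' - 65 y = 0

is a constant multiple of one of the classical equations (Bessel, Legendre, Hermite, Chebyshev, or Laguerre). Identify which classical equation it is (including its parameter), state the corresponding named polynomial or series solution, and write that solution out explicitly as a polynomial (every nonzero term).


All three coefficients share the factor -13; dividing through by -13 gives  x y'' + (1 - x) y' + 5 y = 0.
This matches the Laguerre equation x y'' + (1 - x) y' + n y = 0 with n = 5; the polynomial solution is L_5(x).
With y = sum_k a_k x^k, matching x^k gives (k+1)k a_{k+1} + (k+1) a_{k+1} - k a_k + n a_k = 0, i.e. (k+1)^2 a_{k+1} = (k - n) a_k = (k - 5) a_k. The right side vanishes at k = 5, so the series terminates at degree 5.
Standard normalization L_n(0) = 1 gives a_0 = 1. Work upward with a_{k+1} = (k - 5) a_k / (k+1)^2:
  a_1 = (0 - 5)(1) / 1^2 = -5/1 = -5
  a_2 = (1 - 5)(-5) / 2^2 = 20/4 = 5
  a_3 = (2 - 5)(5) / 3^2 = -15/9 = -5/3
  a_4 = (3 - 5)(-5/3) / 4^2 = (10/3)/16 = 5/24
  a_5 = (4 - 5)(5/24) / 5^2 = (-5/24)/25 = -1/120
Hence L_5(x) = -x^5/120 + 5 x^4/24 - 5 x^3/3 + 5 x^2 - 5 x + 1.

L_5(x); series = -x^5/120 + 5 x^4/24 - 5 x^3/3 + 5 x^2 - 5 x + 1


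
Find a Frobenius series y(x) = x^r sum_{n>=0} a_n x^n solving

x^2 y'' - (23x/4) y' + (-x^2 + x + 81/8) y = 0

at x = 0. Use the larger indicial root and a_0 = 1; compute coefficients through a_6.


Write in Frobenius form y'' + (p(x)/x) y' + (q(x)/x^2) y = 0:
  p(x) = -23/4,  q(x) = -x^2 + x + 81/8.
Indicial equation: r(r-1) + (-23/4) r + (81/8) = 0 -> roots r_1 = 9/2, r_2 = 9/4.
Take r = r_1 = 9/2. Let y(x) = x^r sum_{n>=0} a_n x^n with a_0 = 1.
Substitute y = x^r sum a_n x^n and match x^{r+n}. The recurrence is
  D(n) a_n + 1 a_{n-1} - 1 a_{n-2} = 0,  where D(n) = (r+n)(r+n-1) + (-23/4)(r+n) + (81/8).
  a_n = [-1 a_{n-1} + 1 a_{n-2}] / D(n).
Since the indicial polynomial factors as (r - r_1)(r - r_2), D(n) = (r_1 + n - r_1)(r_1 + n - r_2) = n(n + 9/4).
Evaluating step by step (a_0 = 1):
  n = 1: D(1) = 1(1 + 9/4) = 13/4; numerator = -1(1) = -1; a_1 = (-1)/(13/4) = -4/13
  n = 2: D(2) = 2(2 + 9/4) = 17/2; numerator = -1(-4/13) + 1(1) = 17/13; a_2 = (17/13)/(17/2) = 2/13
  n = 3: D(3) = 3(3 + 9/4) = 63/4; numerator = -1(2/13) + 1(-4/13) = -6/13; a_3 = (-6/13)/(63/4) = -8/273
  n = 4: D(4) = 4(4 + 9/4) = 25; numerator = -1(-8/273) + 1(2/13) = 50/273; a_4 = (50/273)/(25) = 2/273
  n = 5: D(5) = 5(5 + 9/4) = 145/4; numerator = -1(2/273) + 1(-8/273) = -10/273; a_5 = (-10/273)/(145/4) = -8/7917
  n = 6: D(6) = 6(6 + 9/4) = 99/2; numerator = -1(-8/7917) + 1(2/273) = 22/2639; a_6 = (22/2639)/(99/2) = 4/23751

r = 9/2; a_0 = 1; a_1 = -4/13; a_2 = 2/13; a_3 = -8/273; a_4 = 2/273; a_5 = -8/7917; a_6 = 4/23751


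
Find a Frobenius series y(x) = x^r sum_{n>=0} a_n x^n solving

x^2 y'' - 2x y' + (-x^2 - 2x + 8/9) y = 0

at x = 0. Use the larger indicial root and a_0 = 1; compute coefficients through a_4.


Write in Frobenius form y'' + (p(x)/x) y' + (q(x)/x^2) y = 0:
  p(x) = -2,  q(x) = -x^2 - 2x + 8/9.
Indicial equation: r(r-1) + (-2) r + (8/9) = 0 -> roots r_1 = 8/3, r_2 = 1/3.
Take r = r_1 = 8/3. Let y(x) = x^r sum_{n>=0} a_n x^n with a_0 = 1.
Substitute y = x^r sum a_n x^n and match x^{r+n}. The recurrence is
  D(n) a_n - 2 a_{n-1} - 1 a_{n-2} = 0,  where D(n) = (r+n)(r+n-1) + (-2)(r+n) + (8/9).
  a_n = [2 a_{n-1} + 1 a_{n-2}] / D(n).
Since the indicial polynomial factors as (r - r_1)(r - r_2), D(n) = (r_1 + n - r_1)(r_1 + n - r_2) = n(n + 7/3).
Evaluating step by step (a_0 = 1):
  n = 1: D(1) = 1(1 + 7/3) = 10/3; numerator = 2(1) = 2; a_1 = (2)/(10/3) = 3/5
  n = 2: D(2) = 2(2 + 7/3) = 26/3; numerator = 2(3/5) + 1(1) = 11/5; a_2 = (11/5)/(26/3) = 33/130
  n = 3: D(3) = 3(3 + 7/3) = 16; numerator = 2(33/130) + 1(3/5) = 72/65; a_3 = (72/65)/(16) = 9/130
  n = 4: D(4) = 4(4 + 7/3) = 76/3; numerator = 2(9/130) + 1(33/130) = 51/130; a_4 = (51/130)/(76/3) = 153/9880

r = 8/3; a_0 = 1; a_1 = 3/5; a_2 = 33/130; a_3 = 9/130; a_4 = 153/9880


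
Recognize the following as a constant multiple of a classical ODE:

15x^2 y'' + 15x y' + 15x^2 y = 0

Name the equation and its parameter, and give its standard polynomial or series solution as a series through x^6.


All three coefficients share the factor 15; dividing through by 15 gives  x^2 y'' + x y' + x^2 y = 0.
This matches the Bessel equation x^2 y'' + x y' + (x^2 - nu^2) y = 0 with nu^2 = 0, so nu = 0; the solution bounded at x = 0 is J_0(x).
Frobenius at x = 0: indicial roots ±nu; for r = nu the recurrence k(k + 2nu) c_k = -c_{k-2} gives the standard series J_nu(x) = sum_{k>=0} (-1)^k / (k! (k+nu)!) (x/2)^(2k+nu). Evaluate the first 4 terms:
  k = 0: (-1)^0 / (0! * 0! * 2^0) x^0 = 1/(1*1*1) x^0 = (1) x^0
  k = 1: (-1)^1 / (1! * 1! * 2^2) x^2 = -1/(1*1*4) x^2 = (-1/4) x^2
  k = 2: (-1)^2 / (2! * 2! * 2^4) x^4 = 1/(2*2*16) x^4 = (1/64) x^4
  k = 3: (-1)^3 / (3! * 3! * 2^6) x^6 = -1/(6*6*64) x^6 = (-1/2304) x^6
Hence J_0(x) = -x^6/2304 + x^4/64 - x^2/4 + 1 + ....

J_0(x); series = -x^6/2304 + x^4/64 - x^2/4 + 1


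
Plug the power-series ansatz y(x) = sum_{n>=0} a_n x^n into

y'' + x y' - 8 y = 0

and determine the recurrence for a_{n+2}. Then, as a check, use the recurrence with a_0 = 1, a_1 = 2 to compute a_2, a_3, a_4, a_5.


Substitute y = sum_n a_n x^n.
y''(x) has coefficient (n+2)(n+1) a_{n+2} at x^n;
x y'(x) has coefficient n a_n at x^n (shift);
-8 y(x) has coefficient -8 a_n at x^n.
Matching x^n: (n+2)(n+1) a_{n+2} + (n - 8) a_n = 0.
Thus a_{n+2} = (-n + 8) / ((n+1)(n+2)) * a_n.

Check with a_0 = 1, a_1 = 2 (apply the recurrence for n = 0, 1, 2, 3): a_0 = 1, a_1 = 2, a_2 = 4, a_3 = 7/3, a_4 = 2, a_5 = 7/12.

a_(n+2) = (-n + 8) / ((n+1)(n+2)) * a_n; check: a_0 = 1, a_1 = 2, a_2 = 4, a_3 = 7/3, a_4 = 2, a_5 = 7/12


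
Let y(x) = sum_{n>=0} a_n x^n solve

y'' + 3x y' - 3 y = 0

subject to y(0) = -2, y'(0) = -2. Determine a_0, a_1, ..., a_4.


Ansatz: y(x) = sum_{n>=0} a_n x^n, so y'(x) = sum_{n>=1} n a_n x^(n-1) and y''(x) = sum_{n>=2} n(n-1) a_n x^(n-2).
Substitute into P(x) y'' + Q(x) y' + R(x) y = 0 with P(x) = 1, Q(x) = 3x, R(x) = -3, and match powers of x.
Initial conditions: a_0 = -2, a_1 = -2.
Setting the coefficient of each power of x to zero and solving order by order (substituting the coefficients already found):
  x^0: 2 a_2 - 3 a_0 = 0  ->  2 a_2 = 3 a_0 = -6  ->  a_2 = -3
  x^1: 6 a_3 = 0  ->  a_3 = 0
  x^2: 12 a_4 + 3 a_2 = 0  ->  12 a_4 = -3 a_2 = 9  ->  a_4 = 3/4
Truncated series: y(x) = -2 - 2 x - 3 x^2 + (3/4) x^4 + O(x^5).

a_0 = -2; a_1 = -2; a_2 = -3; a_3 = 0; a_4 = 3/4


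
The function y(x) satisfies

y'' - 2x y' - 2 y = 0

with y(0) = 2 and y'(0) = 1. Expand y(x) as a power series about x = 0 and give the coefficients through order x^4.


Ansatz: y(x) = sum_{n>=0} a_n x^n, so y'(x) = sum_{n>=1} n a_n x^(n-1) and y''(x) = sum_{n>=2} n(n-1) a_n x^(n-2).
Substitute into P(x) y'' + Q(x) y' + R(x) y = 0 with P(x) = 1, Q(x) = -2x, R(x) = -2, and match powers of x.
Initial conditions: a_0 = 2, a_1 = 1.
Setting the coefficient of each power of x to zero and solving order by order (substituting the coefficients already found):
  x^0: 2 a_2 - 2 a_0 = 0  ->  2 a_2 = 2 a_0 = 4  ->  a_2 = 2
  x^1: 6 a_3 - 4 a_1 = 0  ->  6 a_3 = 4 a_1 = 4  ->  a_3 = 2/3
  x^2: 12 a_4 - 6 a_2 = 0  ->  12 a_4 = 6 a_2 = 12  ->  a_4 = 1
Truncated series: y(x) = 2 + x + 2 x^2 + (2/3) x^3 + x^4 + O(x^5).

a_0 = 2; a_1 = 1; a_2 = 2; a_3 = 2/3; a_4 = 1


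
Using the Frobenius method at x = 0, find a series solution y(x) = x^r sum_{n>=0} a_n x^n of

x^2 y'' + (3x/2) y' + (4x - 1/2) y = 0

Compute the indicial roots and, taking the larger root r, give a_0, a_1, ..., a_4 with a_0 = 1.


Write in Frobenius form y'' + (p(x)/x) y' + (q(x)/x^2) y = 0:
  p(x) = 3/2,  q(x) = 4x - 1/2.
Indicial equation: r(r-1) + (3/2) r + (-1/2) = 0 -> roots r_1 = 1/2, r_2 = -1.
Take r = r_1 = 1/2. Let y(x) = x^r sum_{n>=0} a_n x^n with a_0 = 1.
Substitute y = x^r sum a_n x^n and match x^{r+n}. The recurrence is
  D(n) a_n + 4 a_{n-1} = 0,  where D(n) = (r+n)(r+n-1) + (3/2)(r+n) + (-1/2).
  a_n = -4 / D(n) * a_{n-1}.
Since the indicial polynomial factors as (r - r_1)(r - r_2), D(n) = (r_1 + n - r_1)(r_1 + n - r_2) = n(n + 3/2).
Evaluating step by step (a_0 = 1):
  n = 1: D(1) = 1(1 + 3/2) = 5/2; numerator = -4(1) = -4; a_1 = (-4)/(5/2) = -8/5
  n = 2: D(2) = 2(2 + 3/2) = 7; numerator = -4(-8/5) = 32/5; a_2 = (32/5)/(7) = 32/35
  n = 3: D(3) = 3(3 + 3/2) = 27/2; numerator = -4(32/35) = -128/35; a_3 = (-128/35)/(27/2) = -256/945
  n = 4: D(4) = 4(4 + 3/2) = 22; numerator = -4(-256/945) = 1024/945; a_4 = (1024/945)/(22) = 512/10395

r = 1/2; a_0 = 1; a_1 = -8/5; a_2 = 32/35; a_3 = -256/945; a_4 = 512/10395


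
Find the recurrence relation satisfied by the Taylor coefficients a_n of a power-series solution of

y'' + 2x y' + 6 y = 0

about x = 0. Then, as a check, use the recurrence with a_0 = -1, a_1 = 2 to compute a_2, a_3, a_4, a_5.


Substitute y = sum_n a_n x^n.
y''(x) has coefficient (n+2)(n+1) a_{n+2} at x^n;
2 x y'(x) has coefficient 2 n a_n at x^n (shift);
6 y(x) has coefficient 6 a_n at x^n.
Matching x^n: (n+2)(n+1) a_{n+2} + (2n + 6) a_n = 0.
Thus a_{n+2} = (-2n - 6) / ((n+1)(n+2)) * a_n.

Check with a_0 = -1, a_1 = 2 (apply the recurrence for n = 0, 1, 2, 3): a_0 = -1, a_1 = 2, a_2 = 3, a_3 = -8/3, a_4 = -5/2, a_5 = 8/5.

a_(n+2) = (-2n - 6) / ((n+1)(n+2)) * a_n; check: a_0 = -1, a_1 = 2, a_2 = 3, a_3 = -8/3, a_4 = -5/2, a_5 = 8/5


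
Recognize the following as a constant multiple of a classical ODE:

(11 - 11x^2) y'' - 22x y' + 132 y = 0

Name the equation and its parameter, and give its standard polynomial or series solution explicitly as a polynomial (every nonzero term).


All three coefficients share the factor 11; dividing through by 11 gives  (1 - x^2) y'' - 2x y' + 12 y = 0.
This matches the Legendre equation (1 - x^2) y'' - 2x y' + n(n+1) y = 0 (note the -2x y' term) with n(n+1) = 12, so n = 3; the polynomial solution is P_3(x).
With y = sum_k a_k x^k, matching x^k gives (k+2)(k+1) a_{k+2} = [k(k+1) - n(n+1)] a_k = (k - 3)(k + 4) a_k. The right side vanishes at k = 3, so the series with the parity of 3 terminates at degree 3.
Standard normalization (P_n(1) = 1): leading coefficient (2n)!/(2^n (n!)^2) = 720/(8*36) = 5/2, so a_3 = 5/2. Work downward with a_k = (k+1)(k+2) a_{k+2} / ((k - 3)(k + 4)):
  a_1 = (2)(3)(5/2) / ((1 - 3)(1 + 4)) = 15/(-10) = -3/2
Hence P_3(x) = 5 x^3/2 - 3 x/2.

P_3(x); series = 5 x^3/2 - 3 x/2


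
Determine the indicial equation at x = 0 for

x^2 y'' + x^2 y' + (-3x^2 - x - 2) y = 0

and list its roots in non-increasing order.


Divide by x^2 to reach normal form y'' + P_1(x) y' + P_2(x) y = 0 with P_1(x) = 1 and P_2(x) = -3 - 1/x - 2/x^2.
x = 0 is a singular point because the y-coefficient -3 - 1/x - 2/x^2 has a pole at x = 0.
It is a regular singular point because x P_1(x) = p(x) = x and x^2 P_2(x) = q(x) = -3x^2 - x - 2 are polynomials, hence analytic at x = 0.
p(0) = 0,  q(0) = -2.
Indicial equation: r(r-1) + p(0) r + q(0) = 0, i.e. r^2 + (p(0) - 1) r + q(0) = 0, i.e. r^2 - 1 r - 2 = 0.
Discriminant: (-1)^2 - 4(-2) = 9, so r = (1 ± 3)/2.
Solving: r_1 = 2, r_2 = -1.

indicial: r^2 - 1 r - 2 = 0; roots r_1 = 2, r_2 = -1


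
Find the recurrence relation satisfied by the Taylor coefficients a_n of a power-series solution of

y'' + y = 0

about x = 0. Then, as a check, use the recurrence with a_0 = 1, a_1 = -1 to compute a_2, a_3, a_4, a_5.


Substitute y = sum_n a_n x^n into y'' + (const) y = 0.
y''(x) = sum_{n>=0} (n+2)(n+1) a_{n+2} x^n.
The ODE becomes sum_n [(n+2)(n+1) a_{n+2} + 1 a_n] x^n = 0.
Setting each coefficient to zero gives the recurrence:
  (n+2)(n+1) a_{n+2} + 1 a_n = 0,
  a_{n+2} = -1 / ((n+1)(n+2)) a_n.

Check with a_0 = 1, a_1 = -1 (apply the recurrence for n = 0, 1, 2, 3): a_0 = 1, a_1 = -1, a_2 = -1/2, a_3 = 1/6, a_4 = 1/24, a_5 = -1/120.

a_{n+2} = -1/((n+1)(n+2)) * a_n; check: a_0 = 1, a_1 = -1, a_2 = -1/2, a_3 = 1/6, a_4 = 1/24, a_5 = -1/120


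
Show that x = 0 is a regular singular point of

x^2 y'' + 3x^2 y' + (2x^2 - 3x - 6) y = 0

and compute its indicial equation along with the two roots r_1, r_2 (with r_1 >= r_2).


Divide by x^2 to reach normal form y'' + P_1(x) y' + P_2(x) y = 0 with P_1(x) = 3 and P_2(x) = 2 - 3/x - 6/x^2.
x = 0 is a singular point because the y-coefficient 2 - 3/x - 6/x^2 has a pole at x = 0.
It is a regular singular point because x P_1(x) = p(x) = 3x and x^2 P_2(x) = q(x) = 2x^2 - 3x - 6 are polynomials, hence analytic at x = 0.
p(0) = 0,  q(0) = -6.
Indicial equation: r(r-1) + p(0) r + q(0) = 0, i.e. r^2 + (p(0) - 1) r + q(0) = 0, i.e. r^2 - 1 r - 6 = 0.
Discriminant: (-1)^2 - 4(-6) = 25, so r = (1 ± 5)/2.
Solving: r_1 = 3, r_2 = -2.

indicial: r^2 - 1 r - 6 = 0; roots r_1 = 3, r_2 = -2


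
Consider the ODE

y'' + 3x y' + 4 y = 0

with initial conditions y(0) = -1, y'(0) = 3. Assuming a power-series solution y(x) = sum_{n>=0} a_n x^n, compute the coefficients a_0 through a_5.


Ansatz: y(x) = sum_{n>=0} a_n x^n, so y'(x) = sum_{n>=1} n a_n x^(n-1) and y''(x) = sum_{n>=2} n(n-1) a_n x^(n-2).
Substitute into P(x) y'' + Q(x) y' + R(x) y = 0 with P(x) = 1, Q(x) = 3x, R(x) = 4, and match powers of x.
Initial conditions: a_0 = -1, a_1 = 3.
Setting the coefficient of each power of x to zero and solving order by order (substituting the coefficients already found):
  x^0: 2 a_2 + 4 a_0 = 0  ->  2 a_2 = -4 a_0 = 4  ->  a_2 = 2
  x^1: 6 a_3 + 7 a_1 = 0  ->  6 a_3 = -7 a_1 = -21  ->  a_3 = -7/2
  x^2: 12 a_4 + 10 a_2 = 0  ->  12 a_4 = -10 a_2 = -20  ->  a_4 = -5/3
  x^3: 20 a_5 + 13 a_3 = 0  ->  20 a_5 = -13 a_3 = 91/2  ->  a_5 = 91/40
Truncated series: y(x) = -1 + 3 x + 2 x^2 - (7/2) x^3 - (5/3) x^4 + (91/40) x^5 + O(x^6).

a_0 = -1; a_1 = 3; a_2 = 2; a_3 = -7/2; a_4 = -5/3; a_5 = 91/40


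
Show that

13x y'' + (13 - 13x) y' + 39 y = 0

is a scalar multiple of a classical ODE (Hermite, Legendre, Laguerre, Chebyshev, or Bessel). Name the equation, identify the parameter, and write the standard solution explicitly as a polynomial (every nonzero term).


All three coefficients share the factor 13; dividing through by 13 gives  x y'' + (1 - x) y' + 3 y = 0.
This matches the Laguerre equation x y'' + (1 - x) y' + n y = 0 with n = 3; the polynomial solution is L_3(x).
With y = sum_k a_k x^k, matching x^k gives (k+1)k a_{k+1} + (k+1) a_{k+1} - k a_k + n a_k = 0, i.e. (k+1)^2 a_{k+1} = (k - n) a_k = (k - 3) a_k. The right side vanishes at k = 3, so the series terminates at degree 3.
Standard normalization L_n(0) = 1 gives a_0 = 1. Work upward with a_{k+1} = (k - 3) a_k / (k+1)^2:
  a_1 = (0 - 3)(1) / 1^2 = -3/1 = -3
  a_2 = (1 - 3)(-3) / 2^2 = 6/4 = 3/2
  a_3 = (2 - 3)(3/2) / 3^2 = (-3/2)/9 = -1/6
Hence L_3(x) = -x^3/6 + 3 x^2/2 - 3 x + 1.

L_3(x); series = -x^3/6 + 3 x^2/2 - 3 x + 1


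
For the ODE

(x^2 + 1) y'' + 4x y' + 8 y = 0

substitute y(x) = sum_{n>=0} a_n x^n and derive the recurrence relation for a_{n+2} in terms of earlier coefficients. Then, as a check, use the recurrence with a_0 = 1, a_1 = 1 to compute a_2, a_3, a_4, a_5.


Substitute y = sum_n a_n x^n.
(1 + 1 x^2) y'' contributes (n+2)(n+1) a_{n+2} + n(n-1) a_n at x^n.
4 x y'(x) contributes 4 n a_n at x^n.
8 y(x) contributes 8 a_n at x^n.
Matching x^n: (n+2)(n+1) a_{n+2} + (n(n-1) + 4 n + 8) a_n = 0.
Thus a_{n+2} = (-n(n-1) - 4 n - 8) / ((n+1)(n+2)) * a_n.

Check with a_0 = 1, a_1 = 1 (apply the recurrence for n = 0, 1, 2, 3): a_0 = 1, a_1 = 1, a_2 = -4, a_3 = -2, a_4 = 6, a_5 = 13/5.

a_(n+2) = (-n(n-1) - 4 n - 8) / ((n+1)(n+2)) * a_n; check: a_0 = 1, a_1 = 1, a_2 = -4, a_3 = -2, a_4 = 6, a_5 = 13/5


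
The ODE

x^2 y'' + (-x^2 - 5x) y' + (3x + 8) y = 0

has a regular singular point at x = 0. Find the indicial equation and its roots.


Divide by x^2 to reach normal form y'' + P_1(x) y' + P_2(x) y = 0 with P_1(x) = -1 - 5/x and P_2(x) = 3/x + 8/x^2.
x = 0 is a singular point because the y'-coefficient -1 - 5/x has a pole at x = 0 and the y-coefficient 3/x + 8/x^2 has a pole at x = 0.
It is a regular singular point because x P_1(x) = p(x) = -x - 5 and x^2 P_2(x) = q(x) = 3x + 8 are polynomials, hence analytic at x = 0.
p(0) = -5,  q(0) = 8.
Indicial equation: r(r-1) + p(0) r + q(0) = 0, i.e. r^2 + (p(0) - 1) r + q(0) = 0, i.e. r^2 - 6 r + 8 = 0.
Discriminant: (-6)^2 - 4(8) = 4, so r = (6 ± 2)/2.
Solving: r_1 = 4, r_2 = 2.

indicial: r^2 - 6 r + 8 = 0; roots r_1 = 4, r_2 = 2


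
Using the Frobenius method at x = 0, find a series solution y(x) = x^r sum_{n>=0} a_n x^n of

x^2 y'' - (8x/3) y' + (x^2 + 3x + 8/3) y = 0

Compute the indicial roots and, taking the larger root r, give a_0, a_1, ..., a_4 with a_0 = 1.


Write in Frobenius form y'' + (p(x)/x) y' + (q(x)/x^2) y = 0:
  p(x) = -8/3,  q(x) = x^2 + 3x + 8/3.
Indicial equation: r(r-1) + (-8/3) r + (8/3) = 0 -> roots r_1 = 8/3, r_2 = 1.
Take r = r_1 = 8/3. Let y(x) = x^r sum_{n>=0} a_n x^n with a_0 = 1.
Substitute y = x^r sum a_n x^n and match x^{r+n}. The recurrence is
  D(n) a_n + 3 a_{n-1} + 1 a_{n-2} = 0,  where D(n) = (r+n)(r+n-1) + (-8/3)(r+n) + (8/3).
  a_n = [-3 a_{n-1} - 1 a_{n-2}] / D(n).
Since the indicial polynomial factors as (r - r_1)(r - r_2), D(n) = (r_1 + n - r_1)(r_1 + n - r_2) = n(n + 5/3).
Evaluating step by step (a_0 = 1):
  n = 1: D(1) = 1(1 + 5/3) = 8/3; numerator = -3(1) = -3; a_1 = (-3)/(8/3) = -9/8
  n = 2: D(2) = 2(2 + 5/3) = 22/3; numerator = -3(-9/8) - 1(1) = 19/8; a_2 = (19/8)/(22/3) = 57/176
  n = 3: D(3) = 3(3 + 5/3) = 14; numerator = -3(57/176) - 1(-9/8) = 27/176; a_3 = (27/176)/(14) = 27/2464
  n = 4: D(4) = 4(4 + 5/3) = 68/3; numerator = -3(27/2464) - 1(57/176) = -879/2464; a_4 = (-879/2464)/(68/3) = -2637/167552

r = 8/3; a_0 = 1; a_1 = -9/8; a_2 = 57/176; a_3 = 27/2464; a_4 = -2637/167552


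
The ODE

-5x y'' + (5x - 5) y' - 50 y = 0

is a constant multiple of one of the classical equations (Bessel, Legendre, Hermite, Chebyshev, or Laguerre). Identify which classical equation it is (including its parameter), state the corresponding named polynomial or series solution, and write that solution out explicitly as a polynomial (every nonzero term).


All three coefficients share the factor -5; dividing through by -5 gives  x y'' + (1 - x) y' + 10 y = 0.
This matches the Laguerre equation x y'' + (1 - x) y' + n y = 0 with n = 10; the polynomial solution is L_10(x).
With y = sum_k a_k x^k, matching x^k gives (k+1)k a_{k+1} + (k+1) a_{k+1} - k a_k + n a_k = 0, i.e. (k+1)^2 a_{k+1} = (k - n) a_k = (k - 10) a_k. The right side vanishes at k = 10, so the series terminates at degree 10.
Standard normalization L_n(0) = 1 gives a_0 = 1. Work upward with a_{k+1} = (k - 10) a_k / (k+1)^2:
  a_1 = (0 - 10)(1) / 1^2 = -10/1 = -10
  a_2 = (1 - 10)(-10) / 2^2 = 90/4 = 45/2
  a_3 = (2 - 10)(45/2) / 3^2 = -180/9 = -20
  a_4 = (3 - 10)(-20) / 4^2 = 140/16 = 35/4
  a_5 = (4 - 10)(35/4) / 5^2 = (-105/2)/25 = -21/10
  a_6 = (5 - 10)(-21/10) / 6^2 = (21/2)/36 = 7/24
  a_7 = (6 - 10)(7/24) / 7^2 = (-7/6)/49 = -1/42
  a_8 = (7 - 10)(-1/42) / 8^2 = (1/14)/64 = 1/896
  a_9 = (8 - 10)(1/896) / 9^2 = (-1/448)/81 = -1/36288
  a_10 = (9 - 10)(-1/36288) / 10^2 = (1/36288)/100 = 1/3628800
Hence L_10(x) = x^10/3628800 - x^9/36288 + x^8/896 - x^7/42 + 7 x^6/24 - 21 x^5/10 + 35 x^4/4 - 20 x^3 + 45 x^2/2 - 10 x + 1.

L_10(x); series = x^10/3628800 - x^9/36288 + x^8/896 - x^7/42 + 7 x^6/24 - 21 x^5/10 + 35 x^4/4 - 20 x^3 + 45 x^2/2 - 10 x + 1


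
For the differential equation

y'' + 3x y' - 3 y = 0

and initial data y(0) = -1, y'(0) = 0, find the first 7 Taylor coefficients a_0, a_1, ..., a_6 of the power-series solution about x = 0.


Ansatz: y(x) = sum_{n>=0} a_n x^n, so y'(x) = sum_{n>=1} n a_n x^(n-1) and y''(x) = sum_{n>=2} n(n-1) a_n x^(n-2).
Substitute into P(x) y'' + Q(x) y' + R(x) y = 0 with P(x) = 1, Q(x) = 3x, R(x) = -3, and match powers of x.
Initial conditions: a_0 = -1, a_1 = 0.
Setting the coefficient of each power of x to zero and solving order by order (substituting the coefficients already found):
  x^0: 2 a_2 - 3 a_0 = 0  ->  2 a_2 = 3 a_0 = -3  ->  a_2 = -3/2
  x^1: 6 a_3 = 0  ->  a_3 = 0
  x^2: 12 a_4 + 3 a_2 = 0  ->  12 a_4 = -3 a_2 = 9/2  ->  a_4 = 3/8
  x^3: 20 a_5 + 6 a_3 = 0  ->  20 a_5 = -6 a_3 = 0  ->  a_5 = 0
  x^4: 30 a_6 + 9 a_4 = 0  ->  30 a_6 = -9 a_4 = -27/8  ->  a_6 = -9/80
Truncated series: y(x) = -1 - (3/2) x^2 + (3/8) x^4 - (9/80) x^6 + O(x^7).

a_0 = -1; a_1 = 0; a_2 = -3/2; a_3 = 0; a_4 = 3/8; a_5 = 0; a_6 = -9/80


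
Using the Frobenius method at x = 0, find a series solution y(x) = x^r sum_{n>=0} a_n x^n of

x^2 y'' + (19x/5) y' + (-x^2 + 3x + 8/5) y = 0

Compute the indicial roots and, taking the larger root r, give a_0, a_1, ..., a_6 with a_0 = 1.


Write in Frobenius form y'' + (p(x)/x) y' + (q(x)/x^2) y = 0:
  p(x) = 19/5,  q(x) = -x^2 + 3x + 8/5.
Indicial equation: r(r-1) + (19/5) r + (8/5) = 0 -> roots r_1 = -4/5, r_2 = -2.
Take r = r_1 = -4/5. Let y(x) = x^r sum_{n>=0} a_n x^n with a_0 = 1.
Substitute y = x^r sum a_n x^n and match x^{r+n}. The recurrence is
  D(n) a_n + 3 a_{n-1} - 1 a_{n-2} = 0,  where D(n) = (r+n)(r+n-1) + (19/5)(r+n) + (8/5).
  a_n = [-3 a_{n-1} + 1 a_{n-2}] / D(n).
Since the indicial polynomial factors as (r - r_1)(r - r_2), D(n) = (r_1 + n - r_1)(r_1 + n - r_2) = n(n + 6/5).
Evaluating step by step (a_0 = 1):
  n = 1: D(1) = 1(1 + 6/5) = 11/5; numerator = -3(1) = -3; a_1 = (-3)/(11/5) = -15/11
  n = 2: D(2) = 2(2 + 6/5) = 32/5; numerator = -3(-15/11) + 1(1) = 56/11; a_2 = (56/11)/(32/5) = 35/44
  n = 3: D(3) = 3(3 + 6/5) = 63/5; numerator = -3(35/44) + 1(-15/11) = -15/4; a_3 = (-15/4)/(63/5) = -25/84
  n = 4: D(4) = 4(4 + 6/5) = 104/5; numerator = -3(-25/84) + 1(35/44) = 130/77; a_4 = (130/77)/(104/5) = 25/308
  n = 5: D(5) = 5(5 + 6/5) = 31; numerator = -3(25/308) + 1(-25/84) = -125/231; a_5 = (-125/231)/(31) = -125/7161
  n = 6: D(6) = 6(6 + 6/5) = 216/5; numerator = -3(-125/7161) + 1(25/308) = 1275/9548; a_6 = (1275/9548)/(216/5) = 2125/687456

r = -4/5; a_0 = 1; a_1 = -15/11; a_2 = 35/44; a_3 = -25/84; a_4 = 25/308; a_5 = -125/7161; a_6 = 2125/687456


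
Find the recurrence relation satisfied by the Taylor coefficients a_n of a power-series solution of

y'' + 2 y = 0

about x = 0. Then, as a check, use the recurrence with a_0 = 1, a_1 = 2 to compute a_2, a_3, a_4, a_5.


Substitute y = sum_n a_n x^n into y'' + (const) y = 0.
y''(x) = sum_{n>=0} (n+2)(n+1) a_{n+2} x^n.
The ODE becomes sum_n [(n+2)(n+1) a_{n+2} + 2 a_n] x^n = 0.
Setting each coefficient to zero gives the recurrence:
  (n+2)(n+1) a_{n+2} + 2 a_n = 0,
  a_{n+2} = -2 / ((n+1)(n+2)) a_n.

Check with a_0 = 1, a_1 = 2 (apply the recurrence for n = 0, 1, 2, 3): a_0 = 1, a_1 = 2, a_2 = -1, a_3 = -2/3, a_4 = 1/6, a_5 = 1/15.

a_{n+2} = -2/((n+1)(n+2)) * a_n; check: a_0 = 1, a_1 = 2, a_2 = -1, a_3 = -2/3, a_4 = 1/6, a_5 = 1/15


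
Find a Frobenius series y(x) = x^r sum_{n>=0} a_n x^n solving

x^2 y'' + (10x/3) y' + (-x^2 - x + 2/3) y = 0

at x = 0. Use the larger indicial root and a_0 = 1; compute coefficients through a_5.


Write in Frobenius form y'' + (p(x)/x) y' + (q(x)/x^2) y = 0:
  p(x) = 10/3,  q(x) = -x^2 - x + 2/3.
Indicial equation: r(r-1) + (10/3) r + (2/3) = 0 -> roots r_1 = -1/3, r_2 = -2.
Take r = r_1 = -1/3. Let y(x) = x^r sum_{n>=0} a_n x^n with a_0 = 1.
Substitute y = x^r sum a_n x^n and match x^{r+n}. The recurrence is
  D(n) a_n - 1 a_{n-1} - 1 a_{n-2} = 0,  where D(n) = (r+n)(r+n-1) + (10/3)(r+n) + (2/3).
  a_n = [1 a_{n-1} + 1 a_{n-2}] / D(n).
Since the indicial polynomial factors as (r - r_1)(r - r_2), D(n) = (r_1 + n - r_1)(r_1 + n - r_2) = n(n + 5/3).
Evaluating step by step (a_0 = 1):
  n = 1: D(1) = 1(1 + 5/3) = 8/3; numerator = 1(1) = 1; a_1 = (1)/(8/3) = 3/8
  n = 2: D(2) = 2(2 + 5/3) = 22/3; numerator = 1(3/8) + 1(1) = 11/8; a_2 = (11/8)/(22/3) = 3/16
  n = 3: D(3) = 3(3 + 5/3) = 14; numerator = 1(3/16) + 1(3/8) = 9/16; a_3 = (9/16)/(14) = 9/224
  n = 4: D(4) = 4(4 + 5/3) = 68/3; numerator = 1(9/224) + 1(3/16) = 51/224; a_4 = (51/224)/(68/3) = 9/896
  n = 5: D(5) = 5(5 + 5/3) = 100/3; numerator = 1(9/896) + 1(9/224) = 45/896; a_5 = (45/896)/(100/3) = 27/17920

r = -1/3; a_0 = 1; a_1 = 3/8; a_2 = 3/16; a_3 = 9/224; a_4 = 9/896; a_5 = 27/17920


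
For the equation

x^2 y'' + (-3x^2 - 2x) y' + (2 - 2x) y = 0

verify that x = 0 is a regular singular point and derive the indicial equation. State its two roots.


Divide by x^2 to reach normal form y'' + P_1(x) y' + P_2(x) y = 0 with P_1(x) = -3 - 2/x and P_2(x) = -2/x + 2/x^2.
x = 0 is a singular point because the y'-coefficient -3 - 2/x has a pole at x = 0 and the y-coefficient -2/x + 2/x^2 has a pole at x = 0.
It is a regular singular point because x P_1(x) = p(x) = -3x - 2 and x^2 P_2(x) = q(x) = 2 - 2x are polynomials, hence analytic at x = 0.
p(0) = -2,  q(0) = 2.
Indicial equation: r(r-1) + p(0) r + q(0) = 0, i.e. r^2 + (p(0) - 1) r + q(0) = 0, i.e. r^2 - 3 r + 2 = 0.
Discriminant: (-3)^2 - 4(2) = 1, so r = (3 ± 1)/2.
Solving: r_1 = 2, r_2 = 1.

indicial: r^2 - 3 r + 2 = 0; roots r_1 = 2, r_2 = 1


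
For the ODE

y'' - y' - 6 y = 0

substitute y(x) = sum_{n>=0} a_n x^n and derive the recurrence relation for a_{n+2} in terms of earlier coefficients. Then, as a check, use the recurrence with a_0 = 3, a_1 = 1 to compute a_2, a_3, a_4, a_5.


Substitute y = sum_n a_n x^n.
y''(x) has coefficient (n+2)(n+1) a_{n+2} at x^n;
-y'(x) has coefficient -(n+1) a_{n+1} at x^n;
-6 y(x) has coefficient -6 a_n at x^n.
Matching x^n: (n+2)(n+1) a_{n+2} - (n+1) a_{n+1} - 6 a_n = 0.
Thus a_{n+2} = [(n+1) a_{n+1} + 6 a_n] / ((n+1)(n+2)).

Check with a_0 = 3, a_1 = 1 (apply the recurrence for n = 0, 1, 2, 3): a_0 = 3, a_1 = 1, a_2 = 19/2, a_3 = 25/6, a_4 = 139/24, a_5 = 289/120.

a_(n+2) = [(n+1) a_(n+1) + 6 a_n] / ((n+1)(n+2)); check: a_0 = 3, a_1 = 1, a_2 = 19/2, a_3 = 25/6, a_4 = 139/24, a_5 = 289/120


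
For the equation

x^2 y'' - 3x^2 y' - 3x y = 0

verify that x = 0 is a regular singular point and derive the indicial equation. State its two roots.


Divide by x^2 to reach normal form y'' + P_1(x) y' + P_2(x) y = 0 with P_1(x) = -3 and P_2(x) = -3/x.
x = 0 is a singular point because the y-coefficient -3/x has a pole at x = 0.
It is a regular singular point because x P_1(x) = p(x) = -3x and x^2 P_2(x) = q(x) = -3x are polynomials, hence analytic at x = 0.
p(0) = 0,  q(0) = 0.
Indicial equation: r(r-1) + p(0) r + q(0) = 0, i.e. r^2 + (p(0) - 1) r + q(0) = 0, i.e. r^2 - 1 r = 0.
Discriminant: (-1)^2 - 4(0) = 1, so r = (1 ± 1)/2.
Solving: r_1 = 1, r_2 = 0.

indicial: r^2 - 1 r = 0; roots r_1 = 1, r_2 = 0


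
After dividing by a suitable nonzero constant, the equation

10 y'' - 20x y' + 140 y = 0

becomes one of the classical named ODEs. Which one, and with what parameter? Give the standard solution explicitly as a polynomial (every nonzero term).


All three coefficients share the factor 10; dividing through by 10 gives  y'' - 2x y' + 14 y = 0.
This matches the Hermite equation y'' - 2x y' + 2n y = 0 with 2n = 14, so n = 7; the polynomial solution is H_7(x).
With y = sum_k a_k x^k, matching x^k gives (k+2)(k+1) a_{k+2} = 2(k - n) a_k = 2(k - 7) a_k. The right side vanishes at k = 7, so the series with the parity of 7 terminates at degree 7.
Standard normalization: leading coefficient of H_n is 2^n, so a_7 = 2^7 = 128. Work downward with a_k = (k+1)(k+2) a_{k+2} / (2(k - n)):
  a_5 = (6)(7)(128) / (2(5 - 7)) = 5376/(-4) = -1344
  a_3 = (4)(5)(-1344) / (2(3 - 7)) = -26880/(-8) = 3360
  a_1 = (2)(3)(3360) / (2(1 - 7)) = 20160/(-12) = -1680
Hence H_7(x) = 128 x^7 - 1344 x^5 + 3360 x^3 - 1680 x.

H_7(x); series = 128 x^7 - 1344 x^5 + 3360 x^3 - 1680 x


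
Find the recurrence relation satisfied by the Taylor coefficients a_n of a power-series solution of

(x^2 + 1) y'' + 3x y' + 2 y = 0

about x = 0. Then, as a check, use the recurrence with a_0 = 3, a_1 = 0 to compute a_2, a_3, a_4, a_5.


Substitute y = sum_n a_n x^n.
(1 + 1 x^2) y'' contributes (n+2)(n+1) a_{n+2} + n(n-1) a_n at x^n.
3 x y'(x) contributes 3 n a_n at x^n.
2 y(x) contributes 2 a_n at x^n.
Matching x^n: (n+2)(n+1) a_{n+2} + (n(n-1) + 3 n + 2) a_n = 0.
Thus a_{n+2} = (-n(n-1) - 3 n - 2) / ((n+1)(n+2)) * a_n.

Check with a_0 = 3, a_1 = 0 (apply the recurrence for n = 0, 1, 2, 3): a_0 = 3, a_1 = 0, a_2 = -3, a_3 = 0, a_4 = 5/2, a_5 = 0.

a_(n+2) = (-n(n-1) - 3 n - 2) / ((n+1)(n+2)) * a_n; check: a_0 = 3, a_1 = 0, a_2 = -3, a_3 = 0, a_4 = 5/2, a_5 = 0


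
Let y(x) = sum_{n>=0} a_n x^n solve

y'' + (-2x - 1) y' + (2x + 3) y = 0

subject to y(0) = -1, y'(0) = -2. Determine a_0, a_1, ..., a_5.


Ansatz: y(x) = sum_{n>=0} a_n x^n, so y'(x) = sum_{n>=1} n a_n x^(n-1) and y''(x) = sum_{n>=2} n(n-1) a_n x^(n-2).
Substitute into P(x) y'' + Q(x) y' + R(x) y = 0 with P(x) = 1, Q(x) = -2x - 1, R(x) = 2x + 3, and match powers of x.
Initial conditions: a_0 = -1, a_1 = -2.
Setting the coefficient of each power of x to zero and solving order by order (substituting the coefficients already found):
  x^0: 2 a_2 - a_1 + 3 a_0 = 0  ->  2 a_2 = a_1 - 3 a_0 = 1  ->  a_2 = 1/2
  x^1: 6 a_3 - 2 a_2 + a_1 + 2 a_0 = 0  ->  6 a_3 = 2 a_2 - a_1 - 2 a_0 = 5  ->  a_3 = 5/6
  x^2: 12 a_4 - 3 a_3 - a_2 + 2 a_1 = 0  ->  12 a_4 = 3 a_3 + a_2 - 2 a_1 = 7  ->  a_4 = 7/12
  x^3: 20 a_5 - 4 a_4 - 3 a_3 + 2 a_2 = 0  ->  20 a_5 = 4 a_4 + 3 a_3 - 2 a_2 = 23/6  ->  a_5 = 23/120
Truncated series: y(x) = -1 - 2 x + (1/2) x^2 + (5/6) x^3 + (7/12) x^4 + (23/120) x^5 + O(x^6).

a_0 = -1; a_1 = -2; a_2 = 1/2; a_3 = 5/6; a_4 = 7/12; a_5 = 23/120


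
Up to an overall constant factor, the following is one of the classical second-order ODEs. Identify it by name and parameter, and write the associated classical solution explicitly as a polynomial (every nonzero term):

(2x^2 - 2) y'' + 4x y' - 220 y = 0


All three coefficients share the factor -2; dividing through by -2 gives  (1 - x^2) y'' - 2x y' + 110 y = 0.
This matches the Legendre equation (1 - x^2) y'' - 2x y' + n(n+1) y = 0 (note the -2x y' term) with n(n+1) = 110, so n = 10; the polynomial solution is P_10(x).
With y = sum_k a_k x^k, matching x^k gives (k+2)(k+1) a_{k+2} = [k(k+1) - n(n+1)] a_k = (k - 10)(k + 11) a_k. The right side vanishes at k = 10, so the series with the parity of 10 terminates at degree 10.
Standard normalization (P_n(1) = 1): leading coefficient (2n)!/(2^n (n!)^2) = 2432902008176640000/(1024*13168189440000) = 46189/256, so a_10 = 46189/256. Work downward with a_k = (k+1)(k+2) a_{k+2} / ((k - 10)(k + 11)):
  a_8 = (9)(10)(46189/256) / ((8 - 10)(8 + 11)) = (2078505/128)/(-38) = -109395/256
  a_6 = (7)(8)(-109395/256) / ((6 - 10)(6 + 11)) = (-765765/32)/(-68) = 45045/128
  a_4 = (5)(6)(45045/128) / ((4 - 10)(4 + 11)) = (675675/64)/(-90) = -15015/128
  a_2 = (3)(4)(-15015/128) / ((2 - 10)(2 + 11)) = (-45045/32)/(-104) = 3465/256
  a_0 = (1)(2)(3465/256) / ((0 - 10)(0 + 11)) = (3465/128)/(-110) = -63/256
Hence P_10(x) = 46189 x^10/256 - 109395 x^8/256 + 45045 x^6/128 - 15015 x^4/128 + 3465 x^2/256 - 63/256.

P_10(x); series = 46189 x^10/256 - 109395 x^8/256 + 45045 x^6/128 - 15015 x^4/128 + 3465 x^2/256 - 63/256


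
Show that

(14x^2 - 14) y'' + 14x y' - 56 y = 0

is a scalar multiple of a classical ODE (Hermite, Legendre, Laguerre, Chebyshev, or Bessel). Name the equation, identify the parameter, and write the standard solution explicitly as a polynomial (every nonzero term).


All three coefficients share the factor -14; dividing through by -14 gives  (1 - x^2) y'' - x y' + 4 y = 0.
This matches the Chebyshev equation (1 - x^2) y'' - x y' + n^2 y = 0 (note the -x y' term, not -2x y') with n^2 = 4, so n = 2; the polynomial solution is T_2(x).
With y = sum_k a_k x^k, matching x^k gives (k+2)(k+1) a_{k+2} = (k^2 - n^2) a_k = (k - 2)(k + 2) a_k. The right side vanishes at k = 2, so the series with the parity of 2 terminates at degree 2.
Standard normalization: leading coefficient of T_n is 2^(n-1), so a_2 = 2^1 = 2. Work downward with a_k = (k+1)(k+2) a_{k+2} / ((k - 2)(k + 2)):
  a_0 = (1)(2)(2) / ((0 - 2)(0 + 2)) = 4/(-4) = -1
Hence T_2(x) = 2 x^2 - 1.

T_2(x); series = 2 x^2 - 1


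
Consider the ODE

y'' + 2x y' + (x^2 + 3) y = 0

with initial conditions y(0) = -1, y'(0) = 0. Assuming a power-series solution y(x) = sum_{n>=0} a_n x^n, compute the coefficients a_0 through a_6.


Ansatz: y(x) = sum_{n>=0} a_n x^n, so y'(x) = sum_{n>=1} n a_n x^(n-1) and y''(x) = sum_{n>=2} n(n-1) a_n x^(n-2).
Substitute into P(x) y'' + Q(x) y' + R(x) y = 0 with P(x) = 1, Q(x) = 2x, R(x) = x^2 + 3, and match powers of x.
Initial conditions: a_0 = -1, a_1 = 0.
Setting the coefficient of each power of x to zero and solving order by order (substituting the coefficients already found):
  x^0: 2 a_2 + 3 a_0 = 0  ->  2 a_2 = -3 a_0 = 3  ->  a_2 = 3/2
  x^1: 6 a_3 + 5 a_1 = 0  ->  6 a_3 = -5 a_1 = 0  ->  a_3 = 0
  x^2: 12 a_4 + 7 a_2 + a_0 = 0  ->  12 a_4 = -7 a_2 - a_0 = -19/2  ->  a_4 = -19/24
  x^3: 20 a_5 + 9 a_3 + a_1 = 0  ->  20 a_5 = -9 a_3 - a_1 = 0  ->  a_5 = 0
  x^4: 30 a_6 + 11 a_4 + a_2 = 0  ->  30 a_6 = -11 a_4 - a_2 = 173/24  ->  a_6 = 173/720
Truncated series: y(x) = -1 + (3/2) x^2 - (19/24) x^4 + (173/720) x^6 + O(x^7).

a_0 = -1; a_1 = 0; a_2 = 3/2; a_3 = 0; a_4 = -19/24; a_5 = 0; a_6 = 173/720


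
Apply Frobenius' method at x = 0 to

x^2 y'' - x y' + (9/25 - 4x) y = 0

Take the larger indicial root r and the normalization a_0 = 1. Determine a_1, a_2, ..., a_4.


Write in Frobenius form y'' + (p(x)/x) y' + (q(x)/x^2) y = 0:
  p(x) = -1,  q(x) = 9/25 - 4x.
Indicial equation: r(r-1) + (-1) r + (9/25) = 0 -> roots r_1 = 9/5, r_2 = 1/5.
Take r = r_1 = 9/5. Let y(x) = x^r sum_{n>=0} a_n x^n with a_0 = 1.
Substitute y = x^r sum a_n x^n and match x^{r+n}. The recurrence is
  D(n) a_n - 4 a_{n-1} = 0,  where D(n) = (r+n)(r+n-1) + (-1)(r+n) + (9/25).
  a_n = 4 / D(n) * a_{n-1}.
Since the indicial polynomial factors as (r - r_1)(r - r_2), D(n) = (r_1 + n - r_1)(r_1 + n - r_2) = n(n + 8/5).
Evaluating step by step (a_0 = 1):
  n = 1: D(1) = 1(1 + 8/5) = 13/5; numerator = 4(1) = 4; a_1 = (4)/(13/5) = 20/13
  n = 2: D(2) = 2(2 + 8/5) = 36/5; numerator = 4(20/13) = 80/13; a_2 = (80/13)/(36/5) = 100/117
  n = 3: D(3) = 3(3 + 8/5) = 69/5; numerator = 4(100/117) = 400/117; a_3 = (400/117)/(69/5) = 2000/8073
  n = 4: D(4) = 4(4 + 8/5) = 112/5; numerator = 4(2000/8073) = 8000/8073; a_4 = (8000/8073)/(112/5) = 2500/56511

r = 9/5; a_0 = 1; a_1 = 20/13; a_2 = 100/117; a_3 = 2000/8073; a_4 = 2500/56511


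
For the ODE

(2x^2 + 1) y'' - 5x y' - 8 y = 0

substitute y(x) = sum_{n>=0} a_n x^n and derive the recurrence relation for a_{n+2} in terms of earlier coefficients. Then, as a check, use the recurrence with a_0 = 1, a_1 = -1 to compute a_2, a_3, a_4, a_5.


Substitute y = sum_n a_n x^n.
(1 + 2 x^2) y'' contributes (n+2)(n+1) a_{n+2} + 2 n(n-1) a_n at x^n.
-5 x y'(x) contributes -5 n a_n at x^n.
-8 y(x) contributes -8 a_n at x^n.
Matching x^n: (n+2)(n+1) a_{n+2} + (2 n(n-1) - 5 n - 8) a_n = 0.
Thus a_{n+2} = (-2 n(n-1) + 5 n + 8) / ((n+1)(n+2)) * a_n.

Check with a_0 = 1, a_1 = -1 (apply the recurrence for n = 0, 1, 2, 3): a_0 = 1, a_1 = -1, a_2 = 4, a_3 = -13/6, a_4 = 14/3, a_5 = -143/120.

a_(n+2) = (-2 n(n-1) + 5 n + 8) / ((n+1)(n+2)) * a_n; check: a_0 = 1, a_1 = -1, a_2 = 4, a_3 = -13/6, a_4 = 14/3, a_5 = -143/120


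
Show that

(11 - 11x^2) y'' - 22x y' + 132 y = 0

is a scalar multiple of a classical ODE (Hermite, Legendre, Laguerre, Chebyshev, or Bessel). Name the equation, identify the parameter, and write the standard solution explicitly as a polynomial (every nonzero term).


All three coefficients share the factor 11; dividing through by 11 gives  (1 - x^2) y'' - 2x y' + 12 y = 0.
This matches the Legendre equation (1 - x^2) y'' - 2x y' + n(n+1) y = 0 (note the -2x y' term) with n(n+1) = 12, so n = 3; the polynomial solution is P_3(x).
With y = sum_k a_k x^k, matching x^k gives (k+2)(k+1) a_{k+2} = [k(k+1) - n(n+1)] a_k = (k - 3)(k + 4) a_k. The right side vanishes at k = 3, so the series with the parity of 3 terminates at degree 3.
Standard normalization (P_n(1) = 1): leading coefficient (2n)!/(2^n (n!)^2) = 720/(8*36) = 5/2, so a_3 = 5/2. Work downward with a_k = (k+1)(k+2) a_{k+2} / ((k - 3)(k + 4)):
  a_1 = (2)(3)(5/2) / ((1 - 3)(1 + 4)) = 15/(-10) = -3/2
Hence P_3(x) = 5 x^3/2 - 3 x/2.

P_3(x); series = 5 x^3/2 - 3 x/2


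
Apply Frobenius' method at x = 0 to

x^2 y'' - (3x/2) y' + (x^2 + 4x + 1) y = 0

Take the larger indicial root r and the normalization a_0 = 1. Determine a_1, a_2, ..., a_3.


Write in Frobenius form y'' + (p(x)/x) y' + (q(x)/x^2) y = 0:
  p(x) = -3/2,  q(x) = x^2 + 4x + 1.
Indicial equation: r(r-1) + (-3/2) r + (1) = 0 -> roots r_1 = 2, r_2 = 1/2.
Take r = r_1 = 2. Let y(x) = x^r sum_{n>=0} a_n x^n with a_0 = 1.
Substitute y = x^r sum a_n x^n and match x^{r+n}. The recurrence is
  D(n) a_n + 4 a_{n-1} + 1 a_{n-2} = 0,  where D(n) = (r+n)(r+n-1) + (-3/2)(r+n) + (1).
  a_n = [-4 a_{n-1} - 1 a_{n-2}] / D(n).
Since the indicial polynomial factors as (r - r_1)(r - r_2), D(n) = (r_1 + n - r_1)(r_1 + n - r_2) = n(n + 3/2).
Evaluating step by step (a_0 = 1):
  n = 1: D(1) = 1(1 + 3/2) = 5/2; numerator = -4(1) = -4; a_1 = (-4)/(5/2) = -8/5
  n = 2: D(2) = 2(2 + 3/2) = 7; numerator = -4(-8/5) - 1(1) = 27/5; a_2 = (27/5)/(7) = 27/35
  n = 3: D(3) = 3(3 + 3/2) = 27/2; numerator = -4(27/35) - 1(-8/5) = -52/35; a_3 = (-52/35)/(27/2) = -104/945

r = 2; a_0 = 1; a_1 = -8/5; a_2 = 27/35; a_3 = -104/945


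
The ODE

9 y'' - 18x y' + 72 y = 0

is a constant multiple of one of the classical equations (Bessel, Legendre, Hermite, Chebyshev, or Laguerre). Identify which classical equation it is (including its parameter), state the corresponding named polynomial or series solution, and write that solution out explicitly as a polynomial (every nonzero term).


All three coefficients share the factor 9; dividing through by 9 gives  y'' - 2x y' + 8 y = 0.
This matches the Hermite equation y'' - 2x y' + 2n y = 0 with 2n = 8, so n = 4; the polynomial solution is H_4(x).
With y = sum_k a_k x^k, matching x^k gives (k+2)(k+1) a_{k+2} = 2(k - n) a_k = 2(k - 4) a_k. The right side vanishes at k = 4, so the series with the parity of 4 terminates at degree 4.
Standard normalization: leading coefficient of H_n is 2^n, so a_4 = 2^4 = 16. Work downward with a_k = (k+1)(k+2) a_{k+2} / (2(k - n)):
  a_2 = (3)(4)(16) / (2(2 - 4)) = 192/(-4) = -48
  a_0 = (1)(2)(-48) / (2(0 - 4)) = -96/(-8) = 12
Hence H_4(x) = 16 x^4 - 48 x^2 + 12.

H_4(x); series = 16 x^4 - 48 x^2 + 12


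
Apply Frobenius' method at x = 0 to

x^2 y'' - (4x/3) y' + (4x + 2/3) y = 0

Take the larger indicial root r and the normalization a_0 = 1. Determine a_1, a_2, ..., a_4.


Write in Frobenius form y'' + (p(x)/x) y' + (q(x)/x^2) y = 0:
  p(x) = -4/3,  q(x) = 4x + 2/3.
Indicial equation: r(r-1) + (-4/3) r + (2/3) = 0 -> roots r_1 = 2, r_2 = 1/3.
Take r = r_1 = 2. Let y(x) = x^r sum_{n>=0} a_n x^n with a_0 = 1.
Substitute y = x^r sum a_n x^n and match x^{r+n}. The recurrence is
  D(n) a_n + 4 a_{n-1} = 0,  where D(n) = (r+n)(r+n-1) + (-4/3)(r+n) + (2/3).
  a_n = -4 / D(n) * a_{n-1}.
Since the indicial polynomial factors as (r - r_1)(r - r_2), D(n) = (r_1 + n - r_1)(r_1 + n - r_2) = n(n + 5/3).
Evaluating step by step (a_0 = 1):
  n = 1: D(1) = 1(1 + 5/3) = 8/3; numerator = -4(1) = -4; a_1 = (-4)/(8/3) = -3/2
  n = 2: D(2) = 2(2 + 5/3) = 22/3; numerator = -4(-3/2) = 6; a_2 = (6)/(22/3) = 9/11
  n = 3: D(3) = 3(3 + 5/3) = 14; numerator = -4(9/11) = -36/11; a_3 = (-36/11)/(14) = -18/77
  n = 4: D(4) = 4(4 + 5/3) = 68/3; numerator = -4(-18/77) = 72/77; a_4 = (72/77)/(68/3) = 54/1309

r = 2; a_0 = 1; a_1 = -3/2; a_2 = 9/11; a_3 = -18/77; a_4 = 54/1309
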